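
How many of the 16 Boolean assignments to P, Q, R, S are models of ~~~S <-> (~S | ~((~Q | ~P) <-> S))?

Initial set: {T (~~~S <-> (~S | ~((~Q | ~P) <-> S)))}.
T (~~~S <-> (~S | ~((~Q | ~P) <-> S))): β-rule — branch into T ~~~S, T (~S | ~((~Q | ~P) <-> S))  //  F ~~~S, F (~S | ~((~Q | ~P) <-> S)).
  branch 1 (add T ~~~S, T (~S | ~((~Q | ~P) <-> S))):
    T ~~~S: drop double negation, giving T ~S.
    T (~S | ~((~Q | ~P) <-> S)): β-rule — branch into T ~S  //  T ~((~Q | ~P) <-> S).
      branch 1.1 (add T ~S):
        ○ open, literals {S=false}.
      branch 1.2 (add T ~((~Q | ~P) <-> S)):
        T ~((~Q | ~P) <-> S): β-rule — branch into T (~Q | ~P), F S  //  F (~Q | ~P), T S.
          branch 1.2.1 (add T (~Q | ~P), F S):
            T (~Q | ~P): β-rule — branch into T ~Q  //  T ~P.
              branch 1.2.1.1 (add T ~Q):
                ○ open, literals {Q=false, S=false}.
              branch 1.2.1.2 (add T ~P):
                ○ open, literals {P=false, S=false}.
          branch 1.2.2 (add F (~Q | ~P), T S):
            × closes — contains both S and ~S.
  branch 2 (add F ~~~S, F (~S | ~((~Q | ~P) <-> S))):
    F ~~~S: drop double negation, giving F ~S.
    F (~S | ~((~Q | ~P) <-> S)): α-rule — add F ~S, F ~((~Q | ~P) <-> S).
    F ~((~Q | ~P) <-> S): β-rule — branch into T (~Q | ~P), T S  //  F (~Q | ~P), F S.
      branch 2.1 (add T (~Q | ~P), T S):
        T (~Q | ~P): β-rule — branch into T ~Q  //  T ~P.
          branch 2.1.1 (add T ~Q):
            ○ open, literals {Q=false, S=true}.
          branch 2.1.2 (add T ~P):
            ○ open, literals {P=false, S=true}.
      branch 2.2 (add F (~Q | ~P), F S):
        × closes — contains both S and ~S.
2 branches closed, 5 open.
Each open branch fixes some atoms; the unmentioned ones are free. Counting distinct full assignments: branch {S=false} (P, Q, R) contributes 8 new; branch {Q=false, S=false} (P, R) contributes 0 new; branch {P=false, S=false} (Q, R) contributes 0 new; branch {Q=false, S=true} (P, R) contributes 4 new; branch {P=false, S=true} (Q, R) contributes 2 new. Total: 14.

14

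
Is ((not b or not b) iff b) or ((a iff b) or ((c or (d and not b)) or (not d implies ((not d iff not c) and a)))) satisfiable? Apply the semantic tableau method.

Satisfiable

Initial set: {(((not b or not b) iff b) or ((a iff b) or ((c or (d and not b)) or (not d implies ((not d iff not c) and a)))))}.
(((not b or not b) iff b) or ((a iff b) or ((c or (d and not b)) or (not d implies ((not d iff not c) and a))))): β-rule — branch into ((not b or not b) iff b)  //  ((a iff b) or ((c or (d and not b)) or (not d implies ((not d iff not c) and a)))).
  branch 1 (add ((not b or not b) iff b)):
    ((not b or not b) iff b): β-rule — branch into (not b or not b), b  //  not (not b or not b), not b.
      branch 1.1 (add (not b or not b), b):
        (not b or not b): β-rule — branch into not b  //  not b.
          branch 1.1.1 (add not b):
            × closes — contains both b and not b.
          branch 1.1.2 (add not b):
            × closes — contains both b and not b.
      branch 1.2 (add not (not b or not b), not b):
        not (not b or not b): α-rule — add not not b, not not b.
        × closes — contains both b and not b.
  branch 2 (add ((a iff b) or ((c or (d and not b)) or (not d implies ((not d iff not c) and a))))):
    ((a iff b) or ((c or (d and not b)) or (not d implies ((not d iff not c) and a)))): β-rule — branch into (a iff b)  //  ((c or (d and not b)) or (not d implies ((not d iff not c) and a))).
      branch 2.1 (add (a iff b)):
        (a iff b): β-rule — branch into a, b  //  not a, not b.
          branch 2.1.1 (add a, b):
            ○ open, literals {a=T, b=T}.
          branch 2.1.2 (add not a, not b):
            ○ open, literals {a=F, b=F}.
      branch 2.2 (add ((c or (d and not b)) or (not d implies ((not d iff not c) and a)))):
        ((c or (d and not b)) or (not d implies ((not d iff not c) and a))): β-rule — branch into (c or (d and not b))  //  (not d implies ((not d iff not c) and a)).
          branch 2.2.1 (add (c or (d and not b))):
            (c or (d and not b)): β-rule — branch into c  //  (d and not b).
              branch 2.2.1.1 (add c):
                ○ open, literals {c=T}.
              branch 2.2.1.2 (add (d and not b)):
                (d and not b): α-rule — add d, not b.
                ○ open, literals {b=F, d=T}.
          branch 2.2.2 (add (not d implies ((not d iff not c) and a))):
            (not d implies ((not d iff not c) and a)): β-rule — branch into not not d  //  ((not d iff not c) and a).
              branch 2.2.2.1 (add not not d):
                ○ open, literals {d=T}.
              branch 2.2.2.2 (add ((not d iff not c) and a)):
                ((not d iff not c) and a): α-rule — add (not d iff not c), a.
                (not d iff not c): β-rule — branch into not d, not c  //  not not d, not not c.
                  branch 2.2.2.2.1 (add not d, not c):
                    ○ open, literals {a=T, c=F, d=F}.
                  branch 2.2.2.2.2 (add not not d, not not c):
                    ○ open, literals {a=T, c=T, d=T}.
3 branches closed, 7 open.
An open branch gives a satisfying assignment: a=T, b=T.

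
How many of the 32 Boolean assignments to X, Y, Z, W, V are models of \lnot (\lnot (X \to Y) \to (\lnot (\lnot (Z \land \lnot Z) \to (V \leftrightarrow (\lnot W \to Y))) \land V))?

6

Initial set: {\lnot (\lnot (X \to Y) \to (\lnot (\lnot (Z \land \lnot Z) \to (V \leftrightarrow (\lnot W \to Y))) \land V))}.
\lnot (\lnot (X \to Y) \to (\lnot (\lnot (Z \land \lnot Z) \to (V \leftrightarrow (\lnot W \to Y))) \land V)): α-rule — add \lnot (X \to Y), \lnot (\lnot (\lnot (Z \land \lnot Z) \to (V \leftrightarrow (\lnot W \to Y))) \land V).
\lnot (X \to Y): α-rule — add X, \lnot Y.
\lnot (\lnot (\lnot (Z \land \lnot Z) \to (V \leftrightarrow (\lnot W \to Y))) \land V): β-rule — branch into \lnot \lnot (\lnot (Z \land \lnot Z) \to (V \leftrightarrow (\lnot W \to Y)))  //  \lnot V.
  branch 1 (add \lnot \lnot (\lnot (Z \land \lnot Z) \to (V \leftrightarrow (\lnot W \to Y)))):
    \lnot \lnot (\lnot (Z \land \lnot Z) \to (V \leftrightarrow (\lnot W \to Y))): β-rule — branch into \lnot \lnot (Z \land \lnot Z)  //  (V \leftrightarrow (\lnot W \to Y)).
      branch 1.1 (add \lnot \lnot (Z \land \lnot Z)):
        \lnot \lnot (Z \land \lnot Z): α-rule — add Z, \lnot Z.
        × closes — contains both Z and \lnot Z.
      branch 1.2 (add (V \leftrightarrow (\lnot W \to Y))):
        (V \leftrightarrow (\lnot W \to Y)): β-rule — branch into V, (\lnot W \to Y)  //  \lnot V, \lnot (\lnot W \to Y).
          branch 1.2.1 (add V, (\lnot W \to Y)):
            (\lnot W \to Y): β-rule — branch into \lnot \lnot W  //  Y.
              branch 1.2.1.1 (add \lnot \lnot W):
                ○ open, literals {V=1, W=1, X=1, Y=0}.
              branch 1.2.1.2 (add Y):
                × closes — contains both Y and \lnot Y.
          branch 1.2.2 (add \lnot V, \lnot (\lnot W \to Y)):
            \lnot (\lnot W \to Y): α-rule — add \lnot W, \lnot Y.
            ○ open, literals {V=0, W=0, X=1, Y=0}.
  branch 2 (add \lnot V):
    ○ open, literals {V=0, X=1, Y=0}.
2 branches closed, 3 open.
Each open branch fixes some atoms; the unmentioned ones are free. Counting distinct full assignments: branch {V=1, W=1, X=1, Y=0} (Z) contributes 2 new; branch {V=0, W=0, X=1, Y=0} (Z) contributes 2 new; branch {V=0, X=1, Y=0} (Z, W) contributes 2 new. Total: 6.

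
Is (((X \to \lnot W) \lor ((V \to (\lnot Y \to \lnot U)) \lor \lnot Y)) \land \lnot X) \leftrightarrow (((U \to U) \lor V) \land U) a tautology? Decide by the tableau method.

Not valid

Assume the negation and expand:
Initial set: {F ((((X \to \lnot W) \lor ((V \to (\lnot Y \to \lnot U)) \lor \lnot Y)) \land \lnot X) \leftrightarrow (((U \to U) \lor V) \land U))}.
F ((((X \to \lnot W) \lor ((V \to (\lnot Y \to \lnot U)) \lor \lnot Y)) \land \lnot X) \leftrightarrow (((U \to U) \lor V) \land U)): β-rule — branch into T (((X \to \lnot W) \lor ((V \to (\lnot Y \to \lnot U)) \lor \lnot Y)) \land \lnot X), F (((U \to U) \lor V) \land U)  //  F (((X \to \lnot W) \lor ((V \to (\lnot Y \to \lnot U)) \lor \lnot Y)) \land \lnot X), T (((U \to U) \lor V) \land U).
  branch 1 (add T (((X \to \lnot W) \lor ((V \to (\lnot Y \to \lnot U)) \lor \lnot Y)) \land \lnot X), F (((U \to U) \lor V) \land U)):
    T (((X \to \lnot W) \lor ((V \to (\lnot Y \to \lnot U)) \lor \lnot Y)) \land \lnot X): α-rule — add T ((X \to \lnot W) \lor ((V \to (\lnot Y \to \lnot U)) \lor \lnot Y)), T \lnot X.
    F (((U \to U) \lor V) \land U): β-rule — branch into F ((U \to U) \lor V)  //  F U.
      branch 1.1 (add F ((U \to U) \lor V)):
        F ((U \to U) \lor V): α-rule — add F (U \to U), F V.
        F (U \to U): α-rule — add T U, F U.
        × closes — contains both U and \lnot U.
      branch 1.2 (add F U):
        T ((X \to \lnot W) \lor ((V \to (\lnot Y \to \lnot U)) \lor \lnot Y)): β-rule — branch into T (X \to \lnot W)  //  T ((V \to (\lnot Y \to \lnot U)) \lor \lnot Y).
          branch 1.2.1 (add T (X \to \lnot W)):
            T (X \to \lnot W): β-rule — branch into F X  //  T \lnot W.
              branch 1.2.1.1 (add F X):
                ○ open, literals {U=F, X=F}.
              branch 1.2.1.2 (add T \lnot W):
                ○ open, literals {U=F, W=F, X=F}.
          branch 1.2.2 (add T ((V \to (\lnot Y \to \lnot U)) \lor \lnot Y)):
            T ((V \to (\lnot Y \to \lnot U)) \lor \lnot Y): β-rule — branch into T (V \to (\lnot Y \to \lnot U))  //  T \lnot Y.
              branch 1.2.2.1 (add T (V \to (\lnot Y \to \lnot U))):
                T (V \to (\lnot Y \to \lnot U)): β-rule — branch into F V  //  T (\lnot Y \to \lnot U).
                  branch 1.2.2.1.1 (add F V):
                    ○ open, literals {U=F, V=F, X=F}.
                  branch 1.2.2.1.2 (add T (\lnot Y \to \lnot U)):
                    T (\lnot Y \to \lnot U): β-rule — branch into F \lnot Y  //  T \lnot U.
                      branch 1.2.2.1.2.1 (add F \lnot Y):
                        ○ open, literals {U=F, X=F, Y=T}.
                      branch 1.2.2.1.2.2 (add T \lnot U):
                        ○ open, literals {U=F, X=F}.
              branch 1.2.2.2 (add T \lnot Y):
                ○ open, literals {U=F, X=F, Y=F}.
  branch 2 (add F (((X \to \lnot W) \lor ((V \to (\lnot Y \to \lnot U)) \lor \lnot Y)) \land \lnot X), T (((U \to U) \lor V) \land U)):
    T (((U \to U) \lor V) \land U): α-rule — add T ((U \to U) \lor V), T U.
    F (((X \to \lnot W) \lor ((V \to (\lnot Y \to \lnot U)) \lor \lnot Y)) \land \lnot X): β-rule — branch into F ((X \to \lnot W) \lor ((V \to (\lnot Y \to \lnot U)) \lor \lnot Y))  //  F \lnot X.
      branch 2.1 (add F ((X \to \lnot W) \lor ((V \to (\lnot Y \to \lnot U)) \lor \lnot Y))):
        F ((X \to \lnot W) \lor ((V \to (\lnot Y \to \lnot U)) \lor \lnot Y)): α-rule — add F (X \to \lnot W), F ((V \to (\lnot Y \to \lnot U)) \lor \lnot Y).
        F (X \to \lnot W): α-rule — add T X, F \lnot W.
        F ((V \to (\lnot Y \to \lnot U)) \lor \lnot Y): α-rule — add F (V \to (\lnot Y \to \lnot U)), F \lnot Y.
        F (V \to (\lnot Y \to \lnot U)): α-rule — add T V, F (\lnot Y \to \lnot U).
        F (\lnot Y \to \lnot U): α-rule — add T \lnot Y, F \lnot U.
        × closes — contains both Y and \lnot Y.
      branch 2.2 (add F \lnot X):
        T ((U \to U) \lor V): β-rule — branch into T (U \to U)  //  T V.
          branch 2.2.1 (add T (U \to U)):
            T (U \to U): β-rule — branch into F U  //  T U.
              branch 2.2.1.1 (add F U):
                × closes — contains both U and \lnot U.
              branch 2.2.1.2 (add T U):
                ○ open, literals {U=T, X=T}.
          branch 2.2.2 (add T V):
            ○ open, literals {U=T, V=T, X=T}.
3 branches closed, 8 open.
An open branch gives a countermodel: U=F, X=F (unmentioned atoms arbitrary); under it the original formula is false.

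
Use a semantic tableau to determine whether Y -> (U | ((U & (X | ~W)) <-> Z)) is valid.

Not valid

Assume the negation and expand:
Initial set: {~(Y -> (U | ((U & (X | ~W)) <-> Z)))}.
~(Y -> (U | ((U & (X | ~W)) <-> Z))): α-rule — add Y, ~(U | ((U & (X | ~W)) <-> Z)).
~(U | ((U & (X | ~W)) <-> Z)): α-rule — add ~U, ~((U & (X | ~W)) <-> Z).
~((U & (X | ~W)) <-> Z): β-rule — branch into (U & (X | ~W)), ~Z  //  ~(U & (X | ~W)), Z.
  branch 1 (add (U & (X | ~W)), ~Z):
    (U & (X | ~W)): α-rule — add U, (X | ~W).
    × closes — contains both U and ~U.
  branch 2 (add ~(U & (X | ~W)), Z):
    ~(U & (X | ~W)): β-rule — branch into ~U  //  ~(X | ~W).
      branch 2.1 (add ~U):
        ○ open, literals {U=0, Y=1, Z=1}.
      branch 2.2 (add ~(X | ~W)):
        ~(X | ~W): α-rule — add ~X, ~~W.
        ○ open, literals {U=0, W=1, X=0, Y=1, Z=1}.
1 branch closed, 2 open.
An open branch gives a countermodel: U=0, Y=1, Z=1 (unmentioned atoms arbitrary); under it the original formula is false.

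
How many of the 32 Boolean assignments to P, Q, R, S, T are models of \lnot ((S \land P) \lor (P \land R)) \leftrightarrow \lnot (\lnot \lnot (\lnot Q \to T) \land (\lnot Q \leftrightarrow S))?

Initial set: {(\lnot ((S \land P) \lor (P \land R)) \leftrightarrow \lnot (\lnot \lnot (\lnot Q \to T) \land (\lnot Q \leftrightarrow S)))}.
(\lnot ((S \land P) \lor (P \land R)) \leftrightarrow \lnot (\lnot \lnot (\lnot Q \to T) \land (\lnot Q \leftrightarrow S))): β-rule — branch into \lnot ((S \land P) \lor (P \land R)), \lnot (\lnot \lnot (\lnot Q \to T) \land (\lnot Q \leftrightarrow S))  //  \lnot \lnot ((S \land P) \lor (P \land R)), \lnot \lnot (\lnot \lnot (\lnot Q \to T) \land (\lnot Q \leftrightarrow S)).
  branch 1 (add \lnot ((S \land P) \lor (P \land R)), \lnot (\lnot \lnot (\lnot Q \to T) \land (\lnot Q \leftrightarrow S))):
    \lnot ((S \land P) \lor (P \land R)): α-rule — add \lnot (S \land P), \lnot (P \land R).
    \lnot (\lnot \lnot (\lnot Q \to T) \land (\lnot Q \leftrightarrow S)): β-rule — branch into \lnot \lnot \lnot (\lnot Q \to T)  //  \lnot (\lnot Q \leftrightarrow S).
      branch 1.1 (add \lnot \lnot \lnot (\lnot Q \to T)):
        \lnot \lnot \lnot (\lnot Q \to T): drop double negation, giving \lnot (\lnot Q \to T).
        \lnot (\lnot Q \to T): α-rule — add \lnot Q, \lnot T.
        \lnot (S \land P): β-rule — branch into \lnot S  //  \lnot P.
          branch 1.1.1 (add \lnot S):
            \lnot (P \land R): β-rule — branch into \lnot P  //  \lnot R.
              branch 1.1.1.1 (add \lnot P):
                ○ open, literals {P=F, Q=F, S=F, T=F}.
              branch 1.1.1.2 (add \lnot R):
                ○ open, literals {Q=F, R=F, S=F, T=F}.
          branch 1.1.2 (add \lnot P):
            \lnot (P \land R): β-rule — branch into \lnot P  //  \lnot R.
              branch 1.1.2.1 (add \lnot P):
                ○ open, literals {P=F, Q=F, T=F}.
              branch 1.1.2.2 (add \lnot R):
                ○ open, literals {P=F, Q=F, R=F, T=F}.
      branch 1.2 (add \lnot (\lnot Q \leftrightarrow S)):
        \lnot (S \land P): β-rule — branch into \lnot S  //  \lnot P.
          branch 1.2.1 (add \lnot S):
            \lnot (P \land R): β-rule — branch into \lnot P  //  \lnot R.
              branch 1.2.1.1 (add \lnot P):
                \lnot (\lnot Q \leftrightarrow S): β-rule — branch into \lnot Q, \lnot S  //  \lnot \lnot Q, S.
                  branch 1.2.1.1.1 (add \lnot Q, \lnot S):
                    ○ open, literals {P=F, Q=F, S=F}.
                  branch 1.2.1.1.2 (add \lnot \lnot Q, S):
                    × closes — contains both S and \lnot S.
              branch 1.2.1.2 (add \lnot R):
                \lnot (\lnot Q \leftrightarrow S): β-rule — branch into \lnot Q, \lnot S  //  \lnot \lnot Q, S.
                  branch 1.2.1.2.1 (add \lnot Q, \lnot S):
                    ○ open, literals {Q=F, R=F, S=F}.
                  branch 1.2.1.2.2 (add \lnot \lnot Q, S):
                    × closes — contains both S and \lnot S.
          branch 1.2.2 (add \lnot P):
            \lnot (P \land R): β-rule — branch into \lnot P  //  \lnot R.
              branch 1.2.2.1 (add \lnot P):
                \lnot (\lnot Q \leftrightarrow S): β-rule — branch into \lnot Q, \lnot S  //  \lnot \lnot Q, S.
                  branch 1.2.2.1.1 (add \lnot Q, \lnot S):
                    ○ open, literals {P=F, Q=F, S=F}.
                  branch 1.2.2.1.2 (add \lnot \lnot Q, S):
                    ○ open, literals {P=F, Q=T, S=T}.
              branch 1.2.2.2 (add \lnot R):
                \lnot (\lnot Q \leftrightarrow S): β-rule — branch into \lnot Q, \lnot S  //  \lnot \lnot Q, S.
                  branch 1.2.2.2.1 (add \lnot Q, \lnot S):
                    ○ open, literals {P=F, Q=F, R=F, S=F}.
                  branch 1.2.2.2.2 (add \lnot \lnot Q, S):
                    ○ open, literals {P=F, Q=T, R=F, S=T}.
  branch 2 (add \lnot \lnot ((S \land P) \lor (P \land R)), \lnot \lnot (\lnot \lnot (\lnot Q \to T) \land (\lnot Q \leftrightarrow S))):
    \lnot \lnot (\lnot \lnot (\lnot Q \to T) \land (\lnot Q \leftrightarrow S)): α-rule — add \lnot \lnot (\lnot Q \to T), (\lnot Q \leftrightarrow S).
    \lnot \lnot (\lnot Q \to T): drop double negation, giving (\lnot Q \to T).
    \lnot \lnot ((S \land P) \lor (P \land R)): β-rule — branch into (S \land P)  //  (P \land R).
      branch 2.1 (add (S \land P)):
        (S \land P): α-rule — add S, P.
        (\lnot Q \leftrightarrow S): β-rule — branch into \lnot Q, S  //  \lnot \lnot Q, \lnot S.
          branch 2.1.1 (add \lnot Q, S):
            (\lnot Q \to T): β-rule — branch into \lnot \lnot Q  //  T.
              branch 2.1.1.1 (add \lnot \lnot Q):
                × closes — contains both Q and \lnot Q.
              branch 2.1.1.2 (add T):
                ○ open, literals {P=T, Q=F, S=T, T=T}.
          branch 2.1.2 (add \lnot \lnot Q, \lnot S):
            × closes — contains both S and \lnot S.
      branch 2.2 (add (P \land R)):
        (P \land R): α-rule — add P, R.
        (\lnot Q \leftrightarrow S): β-rule — branch into \lnot Q, S  //  \lnot \lnot Q, \lnot S.
          branch 2.2.1 (add \lnot Q, S):
            (\lnot Q \to T): β-rule — branch into \lnot \lnot Q  //  T.
              branch 2.2.1.1 (add \lnot \lnot Q):
                × closes — contains both Q and \lnot Q.
              branch 2.2.1.2 (add T):
                ○ open, literals {P=T, Q=F, R=T, S=T, T=T}.
          branch 2.2.2 (add \lnot \lnot Q, \lnot S):
            (\lnot Q \to T): β-rule — branch into \lnot \lnot Q  //  T.
              branch 2.2.2.1 (add \lnot \lnot Q):
                ○ open, literals {P=T, Q=T, R=T, S=F}.
              branch 2.2.2.2 (add T):
                ○ open, literals {P=T, Q=T, R=T, S=F, T=T}.
5 branches closed, 14 open.
Each open branch fixes some atoms; the unmentioned ones are free. Counting distinct full assignments: branch {P=F, Q=F, S=F, T=F} (R) contributes 2 new; branch {Q=F, R=F, S=F, T=F} (P) contributes 1 new; branch {P=F, Q=F, T=F} (R, S) contributes 2 new; branch {P=F, Q=F, R=F, T=F} (S) contributes 0 new; branch {P=F, Q=F, S=F} (R, T) contributes 2 new; branch {Q=F, R=F, S=F} (P, T) contributes 1 new; branch {P=F, Q=F, S=F} (R, T) contributes 0 new; branch {P=F, Q=T, S=T} (R, T) contributes 4 new; branch {P=F, Q=F, R=F, S=F} (T) contributes 0 new; branch {P=F, Q=T, R=F, S=T} (T) contributes 0 new; branch {P=T, Q=F, S=T, T=T} (R) contributes 2 new; branch {P=T, Q=F, R=T, S=T, T=T} (none free) contributes 0 new; branch {P=T, Q=T, R=T, S=F} (T) contributes 2 new; branch {P=T, Q=T, R=T, S=F, T=T} (none free) contributes 0 new. Total: 16.

16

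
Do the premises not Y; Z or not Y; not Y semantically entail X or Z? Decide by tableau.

Initial set: {T not Y; T (Z or not Y); T not Y; F (X or Z)}.
F (X or Z): α-rule — add F X, F Z.
T (Z or not Y): β-rule — branch into T Z  //  T not Y.
  branch 1 (add T Z):
    × closes — contains both Z and not Z.
  branch 2 (add T not Y):
    ○ open, literals {X=false, Y=false, Z=false}.
1 branch closed, 1 open.
An open branch gives a countermodel: X=false, Y=false, Z=false (unmentioned atoms arbitrary); the premises hold there but the conclusion fails.

No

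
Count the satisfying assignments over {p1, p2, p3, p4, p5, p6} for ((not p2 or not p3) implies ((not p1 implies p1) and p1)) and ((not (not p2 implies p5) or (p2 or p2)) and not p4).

Initial set: {(((not p2 or not p3) implies ((not p1 implies p1) and p1)) and ((not (not p2 implies p5) or (p2 or p2)) and not p4))}.
(((not p2 or not p3) implies ((not p1 implies p1) and p1)) and ((not (not p2 implies p5) or (p2 or p2)) and not p4)): α-rule — add ((not p2 or not p3) implies ((not p1 implies p1) and p1)), ((not (not p2 implies p5) or (p2 or p2)) and not p4).
((not (not p2 implies p5) or (p2 or p2)) and not p4): α-rule — add (not (not p2 implies p5) or (p2 or p2)), not p4.
((not p2 or not p3) implies ((not p1 implies p1) and p1)): β-rule — branch into not (not p2 or not p3)  //  ((not p1 implies p1) and p1).
  branch 1 (add not (not p2 or not p3)):
    not (not p2 or not p3): α-rule — add not not p2, not not p3.
    (not (not p2 implies p5) or (p2 or p2)): β-rule — branch into not (not p2 implies p5)  //  (p2 or p2).
      branch 1.1 (add not (not p2 implies p5)):
        not (not p2 implies p5): α-rule — add not p2, not p5.
        × closes — contains both p2 and not p2.
      branch 1.2 (add (p2 or p2)):
        (p2 or p2): β-rule — branch into p2  //  p2.
          branch 1.2.1 (add p2):
            ○ open, literals {p2=T, p3=T, p4=F}.
          branch 1.2.2 (add p2):
            ○ open, literals {p2=T, p3=T, p4=F}.
  branch 2 (add ((not p1 implies p1) and p1)):
    ((not p1 implies p1) and p1): α-rule — add (not p1 implies p1), p1.
    (not (not p2 implies p5) or (p2 or p2)): β-rule — branch into not (not p2 implies p5)  //  (p2 or p2).
      branch 2.1 (add not (not p2 implies p5)):
        not (not p2 implies p5): α-rule — add not p2, not p5.
        (not p1 implies p1): β-rule — branch into not not p1  //  p1.
          branch 2.1.1 (add not not p1):
            ○ open, literals {p1=T, p2=F, p4=F, p5=F}.
          branch 2.1.2 (add p1):
            ○ open, literals {p1=T, p2=F, p4=F, p5=F}.
      branch 2.2 (add (p2 or p2)):
        (not p1 implies p1): β-rule — branch into not not p1  //  p1.
          branch 2.2.1 (add not not p1):
            (p2 or p2): β-rule — branch into p2  //  p2.
              branch 2.2.1.1 (add p2):
                ○ open, literals {p1=T, p2=T, p4=F}.
              branch 2.2.1.2 (add p2):
                ○ open, literals {p1=T, p2=T, p4=F}.
          branch 2.2.2 (add p1):
            (p2 or p2): β-rule — branch into p2  //  p2.
              branch 2.2.2.1 (add p2):
                ○ open, literals {p1=T, p2=T, p4=F}.
              branch 2.2.2.2 (add p2):
                ○ open, literals {p1=T, p2=T, p4=F}.
1 branch closed, 8 open.
Each open branch fixes some atoms; the unmentioned ones are free. Counting distinct full assignments: branch {p2=T, p3=T, p4=F} (p1, p5, p6) contributes 8 new; branch {p2=T, p3=T, p4=F} (p1, p5, p6) contributes 0 new; branch {p1=T, p2=F, p4=F, p5=F} (p3, p6) contributes 4 new; branch {p1=T, p2=F, p4=F, p5=F} (p3, p6) contributes 0 new; branch {p1=T, p2=T, p4=F} (p3, p5, p6) contributes 4 new; branch {p1=T, p2=T, p4=F} (p3, p5, p6) contributes 0 new; branch {p1=T, p2=T, p4=F} (p3, p5, p6) contributes 0 new; branch {p1=T, p2=T, p4=F} (p3, p5, p6) contributes 0 new. Total: 16.

16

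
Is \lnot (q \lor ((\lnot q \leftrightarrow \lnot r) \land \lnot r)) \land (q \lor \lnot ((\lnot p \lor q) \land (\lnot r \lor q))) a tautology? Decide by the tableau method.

Assume the negation and expand:
Initial set: {\lnot (\lnot (q \lor ((\lnot q \leftrightarrow \lnot r) \land \lnot r)) \land (q \lor \lnot ((\lnot p \lor q) \land (\lnot r \lor q))))}.
\lnot (\lnot (q \lor ((\lnot q \leftrightarrow \lnot r) \land \lnot r)) \land (q \lor \lnot ((\lnot p \lor q) \land (\lnot r \lor q)))): β-rule — branch into \lnot \lnot (q \lor ((\lnot q \leftrightarrow \lnot r) \land \lnot r))  //  \lnot (q \lor \lnot ((\lnot p \lor q) \land (\lnot r \lor q))).
  branch 1 (add \lnot \lnot (q \lor ((\lnot q \leftrightarrow \lnot r) \land \lnot r))):
    \lnot \lnot (q \lor ((\lnot q \leftrightarrow \lnot r) \land \lnot r)): β-rule — branch into q  //  ((\lnot q \leftrightarrow \lnot r) \land \lnot r).
      branch 1.1 (add q):
        ○ open, literals {q=1}.
      branch 1.2 (add ((\lnot q \leftrightarrow \lnot r) \land \lnot r)):
        ((\lnot q \leftrightarrow \lnot r) \land \lnot r): α-rule — add (\lnot q \leftrightarrow \lnot r), \lnot r.
        (\lnot q \leftrightarrow \lnot r): β-rule — branch into \lnot q, \lnot r  //  \lnot \lnot q, \lnot \lnot r.
          branch 1.2.1 (add \lnot q, \lnot r):
            ○ open, literals {q=0, r=0}.
          branch 1.2.2 (add \lnot \lnot q, \lnot \lnot r):
            × closes — contains both r and \lnot r.
  branch 2 (add \lnot (q \lor \lnot ((\lnot p \lor q) \land (\lnot r \lor q)))):
    \lnot (q \lor \lnot ((\lnot p \lor q) \land (\lnot r \lor q))): α-rule — add \lnot q, \lnot \lnot ((\lnot p \lor q) \land (\lnot r \lor q)).
    \lnot \lnot ((\lnot p \lor q) \land (\lnot r \lor q)): α-rule — add (\lnot p \lor q), (\lnot r \lor q).
    (\lnot p \lor q): β-rule — branch into \lnot p  //  q.
      branch 2.1 (add \lnot p):
        (\lnot r \lor q): β-rule — branch into \lnot r  //  q.
          branch 2.1.1 (add \lnot r):
            ○ open, literals {p=0, q=0, r=0}.
          branch 2.1.2 (add q):
            × closes — contains both q and \lnot q.
      branch 2.2 (add q):
        × closes — contains both q and \lnot q.
3 branches closed, 3 open.
An open branch gives a countermodel: q=1 (unmentioned atoms arbitrary); under it the original formula is false.

Not valid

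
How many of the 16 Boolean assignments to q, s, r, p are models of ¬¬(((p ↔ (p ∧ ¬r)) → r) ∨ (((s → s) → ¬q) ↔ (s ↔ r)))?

Initial set: {¬¬(((p ↔ (p ∧ ¬r)) → r) ∨ (((s → s) → ¬q) ↔ (s ↔ r)))}.
¬¬(((p ↔ (p ∧ ¬r)) → r) ∨ (((s → s) → ¬q) ↔ (s ↔ r))): drop double negation, giving (((p ↔ (p ∧ ¬r)) → r) ∨ (((s → s) → ¬q) ↔ (s ↔ r))).
(((p ↔ (p ∧ ¬r)) → r) ∨ (((s → s) → ¬q) ↔ (s ↔ r))): β-rule — branch into ((p ↔ (p ∧ ¬r)) → r)  //  (((s → s) → ¬q) ↔ (s ↔ r)).
  branch 1 (add ((p ↔ (p ∧ ¬r)) → r)):
    ((p ↔ (p ∧ ¬r)) → r): β-rule — branch into ¬(p ↔ (p ∧ ¬r))  //  r.
      branch 1.1 (add ¬(p ↔ (p ∧ ¬r))):
        ¬(p ↔ (p ∧ ¬r)): β-rule — branch into p, ¬(p ∧ ¬r)  //  ¬p, (p ∧ ¬r).
          branch 1.1.1 (add p, ¬(p ∧ ¬r)):
            ¬(p ∧ ¬r): β-rule — branch into ¬p  //  ¬¬r.
              branch 1.1.1.1 (add ¬p):
                × closes — contains both p and ¬p.
              branch 1.1.1.2 (add ¬¬r):
                ○ open, literals {p=1, r=1}.
          branch 1.1.2 (add ¬p, (p ∧ ¬r)):
            (p ∧ ¬r): α-rule — add p, ¬r.
            × closes — contains both p and ¬p.
      branch 1.2 (add r):
        ○ open, literals {r=1}.
  branch 2 (add (((s → s) → ¬q) ↔ (s ↔ r))):
    (((s → s) → ¬q) ↔ (s ↔ r)): β-rule — branch into ((s → s) → ¬q), (s ↔ r)  //  ¬((s → s) → ¬q), ¬(s ↔ r).
      branch 2.1 (add ((s → s) → ¬q), (s ↔ r)):
        ((s → s) → ¬q): β-rule — branch into ¬(s → s)  //  ¬q.
          branch 2.1.1 (add ¬(s → s)):
            ¬(s → s): α-rule — add s, ¬s.
            × closes — contains both s and ¬s.
          branch 2.1.2 (add ¬q):
            (s ↔ r): β-rule — branch into s, r  //  ¬s, ¬r.
              branch 2.1.2.1 (add s, r):
                ○ open, literals {q=0, r=1, s=1}.
              branch 2.1.2.2 (add ¬s, ¬r):
                ○ open, literals {q=0, r=0, s=0}.
      branch 2.2 (add ¬((s → s) → ¬q), ¬(s ↔ r)):
        ¬((s → s) → ¬q): α-rule — add (s → s), ¬¬q.
        ¬(s ↔ r): β-rule — branch into s, ¬r  //  ¬s, r.
          branch 2.2.1 (add s, ¬r):
            (s → s): β-rule — branch into ¬s  //  s.
              branch 2.2.1.1 (add ¬s):
                × closes — contains both s and ¬s.
              branch 2.2.1.2 (add s):
                ○ open, literals {q=1, r=0, s=1}.
          branch 2.2.2 (add ¬s, r):
            (s → s): β-rule — branch into ¬s  //  s.
              branch 2.2.2.1 (add ¬s):
                ○ open, literals {q=1, r=1, s=0}.
              branch 2.2.2.2 (add s):
                × closes — contains both s and ¬s.
5 branches closed, 6 open.
Each open branch fixes some atoms; the unmentioned ones are free. Counting distinct full assignments: branch {p=1, r=1} (q, s) contributes 4 new; branch {r=1} (q, s, p) contributes 4 new; branch {q=0, r=1, s=1} (p) contributes 0 new; branch {q=0, r=0, s=0} (p) contributes 2 new; branch {q=1, r=0, s=1} (p) contributes 2 new; branch {q=1, r=1, s=0} (p) contributes 0 new. Total: 12.

12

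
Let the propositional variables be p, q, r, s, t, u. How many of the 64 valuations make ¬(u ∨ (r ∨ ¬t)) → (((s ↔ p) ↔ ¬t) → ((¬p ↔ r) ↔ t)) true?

Initial set: {(¬(u ∨ (r ∨ ¬t)) → (((s ↔ p) ↔ ¬t) → ((¬p ↔ r) ↔ t)))}.
(¬(u ∨ (r ∨ ¬t)) → (((s ↔ p) ↔ ¬t) → ((¬p ↔ r) ↔ t))): β-rule — branch into ¬¬(u ∨ (r ∨ ¬t))  //  (((s ↔ p) ↔ ¬t) → ((¬p ↔ r) ↔ t)).
  branch 1 (add ¬¬(u ∨ (r ∨ ¬t))):
    ¬¬(u ∨ (r ∨ ¬t)): β-rule — branch into u  //  (r ∨ ¬t).
      branch 1.1 (add u):
        ○ open, literals {u=true}.
      branch 1.2 (add (r ∨ ¬t)):
        (r ∨ ¬t): β-rule — branch into r  //  ¬t.
          branch 1.2.1 (add r):
            ○ open, literals {r=true}.
          branch 1.2.2 (add ¬t):
            ○ open, literals {t=false}.
  branch 2 (add (((s ↔ p) ↔ ¬t) → ((¬p ↔ r) ↔ t))):
    (((s ↔ p) ↔ ¬t) → ((¬p ↔ r) ↔ t)): β-rule — branch into ¬((s ↔ p) ↔ ¬t)  //  ((¬p ↔ r) ↔ t).
      branch 2.1 (add ¬((s ↔ p) ↔ ¬t)):
        ¬((s ↔ p) ↔ ¬t): β-rule — branch into (s ↔ p), ¬¬t  //  ¬(s ↔ p), ¬t.
          branch 2.1.1 (add (s ↔ p), ¬¬t):
            (s ↔ p): β-rule — branch into s, p  //  ¬s, ¬p.
              branch 2.1.1.1 (add s, p):
                ○ open, literals {p=true, s=true, t=true}.
              branch 2.1.1.2 (add ¬s, ¬p):
                ○ open, literals {p=false, s=false, t=true}.
          branch 2.1.2 (add ¬(s ↔ p), ¬t):
            ¬(s ↔ p): β-rule — branch into s, ¬p  //  ¬s, p.
              branch 2.1.2.1 (add s, ¬p):
                ○ open, literals {p=false, s=true, t=false}.
              branch 2.1.2.2 (add ¬s, p):
                ○ open, literals {p=true, s=false, t=false}.
      branch 2.2 (add ((¬p ↔ r) ↔ t)):
        ((¬p ↔ r) ↔ t): β-rule — branch into (¬p ↔ r), t  //  ¬(¬p ↔ r), ¬t.
          branch 2.2.1 (add (¬p ↔ r), t):
            (¬p ↔ r): β-rule — branch into ¬p, r  //  ¬¬p, ¬r.
              branch 2.2.1.1 (add ¬p, r):
                ○ open, literals {p=false, r=true, t=true}.
              branch 2.2.1.2 (add ¬¬p, ¬r):
                ○ open, literals {p=true, r=false, t=true}.
          branch 2.2.2 (add ¬(¬p ↔ r), ¬t):
            ¬(¬p ↔ r): β-rule — branch into ¬p, ¬r  //  ¬¬p, r.
              branch 2.2.2.1 (add ¬p, ¬r):
                ○ open, literals {p=false, r=false, t=false}.
              branch 2.2.2.2 (add ¬¬p, r):
                ○ open, literals {p=true, r=true, t=false}.
0 branches closed, 11 open.
Each open branch fixes some atoms; the unmentioned ones are free. Counting distinct full assignments: branch {u=true} (p, q, r, s, t) contributes 32 new; branch {r=true} (p, q, s, t, u) contributes 16 new; branch {t=false} (p, q, r, s, u) contributes 8 new; branch {p=true, s=true, t=true} (q, r, u) contributes 2 new; branch {p=false, s=false, t=true} (q, r, u) contributes 2 new; branch {p=false, s=true, t=false} (q, r, u) contributes 0 new; branch {p=true, s=false, t=false} (q, r, u) contributes 0 new; branch {p=false, r=true, t=true} (q, s, u) contributes 0 new; branch {p=true, r=false, t=true} (q, s, u) contributes 2 new; branch {p=false, r=false, t=false} (q, s, u) contributes 0 new; branch {p=true, r=true, t=false} (q, s, u) contributes 0 new. Total: 62.

62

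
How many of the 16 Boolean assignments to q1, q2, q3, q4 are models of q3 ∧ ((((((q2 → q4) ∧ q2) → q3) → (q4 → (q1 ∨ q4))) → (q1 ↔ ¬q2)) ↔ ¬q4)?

4

Initial set: {(q3 ∧ ((((((q2 → q4) ∧ q2) → q3) → (q4 → (q1 ∨ q4))) → (q1 ↔ ¬q2)) ↔ ¬q4))}.
(q3 ∧ ((((((q2 → q4) ∧ q2) → q3) → (q4 → (q1 ∨ q4))) → (q1 ↔ ¬q2)) ↔ ¬q4)): α-rule — add q3, ((((((q2 → q4) ∧ q2) → q3) → (q4 → (q1 ∨ q4))) → (q1 ↔ ¬q2)) ↔ ¬q4).
((((((q2 → q4) ∧ q2) → q3) → (q4 → (q1 ∨ q4))) → (q1 ↔ ¬q2)) ↔ ¬q4): β-rule — branch into (((((q2 → q4) ∧ q2) → q3) → (q4 → (q1 ∨ q4))) → (q1 ↔ ¬q2)), ¬q4  //  ¬(((((q2 → q4) ∧ q2) → q3) → (q4 → (q1 ∨ q4))) → (q1 ↔ ¬q2)), ¬¬q4.
  branch 1 (add (((((q2 → q4) ∧ q2) → q3) → (q4 → (q1 ∨ q4))) → (q1 ↔ ¬q2)), ¬q4):
    (((((q2 → q4) ∧ q2) → q3) → (q4 → (q1 ∨ q4))) → (q1 ↔ ¬q2)): β-rule — branch into ¬((((q2 → q4) ∧ q2) → q3) → (q4 → (q1 ∨ q4)))  //  (q1 ↔ ¬q2).
      branch 1.1 (add ¬((((q2 → q4) ∧ q2) → q3) → (q4 → (q1 ∨ q4)))):
        ¬((((q2 → q4) ∧ q2) → q3) → (q4 → (q1 ∨ q4))): α-rule — add (((q2 → q4) ∧ q2) → q3), ¬(q4 → (q1 ∨ q4)).
        ¬(q4 → (q1 ∨ q4)): α-rule — add q4, ¬(q1 ∨ q4).
        × closes — contains both q4 and ¬q4.
      branch 1.2 (add (q1 ↔ ¬q2)):
        (q1 ↔ ¬q2): β-rule — branch into q1, ¬q2  //  ¬q1, ¬¬q2.
          branch 1.2.1 (add q1, ¬q2):
            ○ open, literals {q1=true, q2=false, q3=true, q4=false}.
          branch 1.2.2 (add ¬q1, ¬¬q2):
            ○ open, literals {q1=false, q2=true, q3=true, q4=false}.
  branch 2 (add ¬(((((q2 → q4) ∧ q2) → q3) → (q4 → (q1 ∨ q4))) → (q1 ↔ ¬q2)), ¬¬q4):
    ¬(((((q2 → q4) ∧ q2) → q3) → (q4 → (q1 ∨ q4))) → (q1 ↔ ¬q2)): α-rule — add ((((q2 → q4) ∧ q2) → q3) → (q4 → (q1 ∨ q4))), ¬(q1 ↔ ¬q2).
    ((((q2 → q4) ∧ q2) → q3) → (q4 → (q1 ∨ q4))): β-rule — branch into ¬(((q2 → q4) ∧ q2) → q3)  //  (q4 → (q1 ∨ q4)).
      branch 2.1 (add ¬(((q2 → q4) ∧ q2) → q3)):
        ¬(((q2 → q4) ∧ q2) → q3): α-rule — add ((q2 → q4) ∧ q2), ¬q3.
        × closes — contains both q3 and ¬q3.
      branch 2.2 (add (q4 → (q1 ∨ q4))):
        ¬(q1 ↔ ¬q2): β-rule — branch into q1, ¬¬q2  //  ¬q1, ¬q2.
          branch 2.2.1 (add q1, ¬¬q2):
            (q4 → (q1 ∨ q4)): β-rule — branch into ¬q4  //  (q1 ∨ q4).
              branch 2.2.1.1 (add ¬q4):
                × closes — contains both q4 and ¬q4.
              branch 2.2.1.2 (add (q1 ∨ q4)):
                (q1 ∨ q4): β-rule — branch into q1  //  q4.
                  branch 2.2.1.2.1 (add q1):
                    ○ open, literals {q1=true, q2=true, q3=true, q4=true}.
                  branch 2.2.1.2.2 (add q4):
                    ○ open, literals {q1=true, q2=true, q3=true, q4=true}.
          branch 2.2.2 (add ¬q1, ¬q2):
            (q4 → (q1 ∨ q4)): β-rule — branch into ¬q4  //  (q1 ∨ q4).
              branch 2.2.2.1 (add ¬q4):
                × closes — contains both q4 and ¬q4.
              branch 2.2.2.2 (add (q1 ∨ q4)):
                (q1 ∨ q4): β-rule — branch into q1  //  q4.
                  branch 2.2.2.2.1 (add q1):
                    × closes — contains both q1 and ¬q1.
                  branch 2.2.2.2.2 (add q4):
                    ○ open, literals {q1=false, q2=false, q3=true, q4=true}.
5 branches closed, 5 open.
Each open branch fixes some atoms; the unmentioned ones are free. Counting distinct full assignments: branch {q1=true, q2=false, q3=true, q4=false} (none free) contributes 1 new; branch {q1=false, q2=true, q3=true, q4=false} (none free) contributes 1 new; branch {q1=true, q2=true, q3=true, q4=true} (none free) contributes 1 new; branch {q1=true, q2=true, q3=true, q4=true} (none free) contributes 0 new; branch {q1=false, q2=false, q3=true, q4=true} (none free) contributes 1 new. Total: 4.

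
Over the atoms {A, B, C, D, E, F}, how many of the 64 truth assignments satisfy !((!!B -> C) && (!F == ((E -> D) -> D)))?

Initial set: {!((!!B -> C) && (!F == ((E -> D) -> D)))}.
!((!!B -> C) && (!F == ((E -> D) -> D))): β-rule — branch into !(!!B -> C)  //  !(!F == ((E -> D) -> D)).
  branch 1 (add !(!!B -> C)):
    !(!!B -> C): α-rule — add !!B, !C.
    !!B: drop double negation, giving B.
    ○ open, literals {B=1, C=0}.
  branch 2 (add !(!F == ((E -> D) -> D))):
    !(!F == ((E -> D) -> D)): β-rule — branch into !F, !((E -> D) -> D)  //  !!F, ((E -> D) -> D).
      branch 2.1 (add !F, !((E -> D) -> D)):
        !((E -> D) -> D): α-rule — add (E -> D), !D.
        (E -> D): β-rule — branch into !E  //  D.
          branch 2.1.1 (add !E):
            ○ open, literals {D=0, E=0, F=0}.
          branch 2.1.2 (add D):
            × closes — contains both D and !D.
      branch 2.2 (add !!F, ((E -> D) -> D)):
        ((E -> D) -> D): β-rule — branch into !(E -> D)  //  D.
          branch 2.2.1 (add !(E -> D)):
            !(E -> D): α-rule — add E, !D.
            ○ open, literals {D=0, E=1, F=1}.
          branch 2.2.2 (add D):
            ○ open, literals {D=1, F=1}.
1 branch closed, 4 open.
Each open branch fixes some atoms; the unmentioned ones are free. Counting distinct full assignments: branch {B=1, C=0} (A, D, E, F) contributes 16 new; branch {D=0, E=0, F=0} (A, B, C) contributes 6 new; branch {D=0, E=1, F=1} (A, B, C) contributes 6 new; branch {D=1, F=1} (A, B, C, E) contributes 12 new. Total: 40.

40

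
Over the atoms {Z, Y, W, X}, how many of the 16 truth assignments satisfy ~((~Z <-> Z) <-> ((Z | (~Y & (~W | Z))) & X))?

Initial set: {T ~((~Z <-> Z) <-> ((Z | (~Y & (~W | Z))) & X))}.
T ~((~Z <-> Z) <-> ((Z | (~Y & (~W | Z))) & X)): β-rule — branch into T (~Z <-> Z), F ((Z | (~Y & (~W | Z))) & X)  //  F (~Z <-> Z), T ((Z | (~Y & (~W | Z))) & X).
  branch 1 (add T (~Z <-> Z), F ((Z | (~Y & (~W | Z))) & X)):
    T (~Z <-> Z): β-rule — branch into T ~Z, T Z  //  F ~Z, F Z.
      branch 1.1 (add T ~Z, T Z):
        × closes — contains both Z and ~Z.
      branch 1.2 (add F ~Z, F Z):
        × closes — contains both Z and ~Z.
  branch 2 (add F (~Z <-> Z), T ((Z | (~Y & (~W | Z))) & X)):
    T ((Z | (~Y & (~W | Z))) & X): α-rule — add T (Z | (~Y & (~W | Z))), T X.
    F (~Z <-> Z): β-rule — branch into T ~Z, F Z  //  F ~Z, T Z.
      branch 2.1 (add T ~Z, F Z):
        T (Z | (~Y & (~W | Z))): β-rule — branch into T Z  //  T (~Y & (~W | Z)).
          branch 2.1.1 (add T Z):
            × closes — contains both Z and ~Z.
          branch 2.1.2 (add T (~Y & (~W | Z))):
            T (~Y & (~W | Z)): α-rule — add T ~Y, T (~W | Z).
            T (~W | Z): β-rule — branch into T ~W  //  T Z.
              branch 2.1.2.1 (add T ~W):
                ○ open, literals {W=F, X=T, Y=F, Z=F}.
              branch 2.1.2.2 (add T Z):
                × closes — contains both Z and ~Z.
      branch 2.2 (add F ~Z, T Z):
        T (Z | (~Y & (~W | Z))): β-rule — branch into T Z  //  T (~Y & (~W | Z)).
          branch 2.2.1 (add T Z):
            ○ open, literals {X=T, Z=T}.
          branch 2.2.2 (add T (~Y & (~W | Z))):
            T (~Y & (~W | Z)): α-rule — add T ~Y, T (~W | Z).
            T (~W | Z): β-rule — branch into T ~W  //  T Z.
              branch 2.2.2.1 (add T ~W):
                ○ open, literals {W=F, X=T, Y=F, Z=T}.
              branch 2.2.2.2 (add T Z):
                ○ open, literals {X=T, Y=F, Z=T}.
4 branches closed, 4 open.
Each open branch fixes some atoms; the unmentioned ones are free. Counting distinct full assignments: branch {W=F, X=T, Y=F, Z=F} (none free) contributes 1 new; branch {X=T, Z=T} (Y, W) contributes 4 new; branch {W=F, X=T, Y=F, Z=T} (none free) contributes 0 new; branch {X=T, Y=F, Z=T} (W) contributes 0 new. Total: 5.

5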